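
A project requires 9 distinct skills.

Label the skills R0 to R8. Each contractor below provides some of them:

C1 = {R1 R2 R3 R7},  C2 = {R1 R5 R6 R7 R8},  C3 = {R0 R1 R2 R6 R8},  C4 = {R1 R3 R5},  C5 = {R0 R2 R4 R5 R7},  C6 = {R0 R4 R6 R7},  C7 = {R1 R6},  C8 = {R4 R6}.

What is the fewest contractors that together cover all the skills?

C2 and C4 and C5 together: C2 ∪ C4 ∪ C5 = {R0, R1, R2, R3, R4, R5, R6, R7, R8} — every skill is covered.
No 2 of the 8 contractors cover everything (all 28 combinations miss at least one skill), so 3 is optimal.

3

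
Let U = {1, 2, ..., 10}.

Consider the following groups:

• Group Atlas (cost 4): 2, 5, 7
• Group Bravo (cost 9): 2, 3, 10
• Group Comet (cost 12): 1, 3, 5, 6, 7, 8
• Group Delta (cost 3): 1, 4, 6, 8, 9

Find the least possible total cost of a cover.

Atlas, Bravo, Delta together cover every item (Atlas ∪ Bravo ∪ Delta = {1, 2, 3, 4, 5, 6, 7, 8, 9, 10}); total cost 4 + 9 + 3 = 16.
No covering selection has total cost below 16.

16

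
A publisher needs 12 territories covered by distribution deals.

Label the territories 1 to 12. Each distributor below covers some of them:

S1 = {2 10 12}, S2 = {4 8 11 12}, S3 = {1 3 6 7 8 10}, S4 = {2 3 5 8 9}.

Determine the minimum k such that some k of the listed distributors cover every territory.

Take {S2, S3, S4}. Their union is {1, 2, 3, 4, 5, 6, 7, 8, 9, 10, 11, 12}, which is all 12 territories.
Only S3 contains 1, so S3 is forced; the remaining 6 territories need at least 2 more distributors (each remaining distributor adds at most 3) — so at least 3 distributors are needed, and 3 is optimal.

3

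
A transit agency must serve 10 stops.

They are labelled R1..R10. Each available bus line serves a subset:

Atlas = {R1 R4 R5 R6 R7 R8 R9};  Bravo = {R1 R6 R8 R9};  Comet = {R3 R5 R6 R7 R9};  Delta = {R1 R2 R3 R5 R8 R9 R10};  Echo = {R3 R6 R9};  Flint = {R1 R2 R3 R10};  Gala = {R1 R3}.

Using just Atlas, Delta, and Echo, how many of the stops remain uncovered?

0

Union of Atlas, Delta, Echo = {R1, R2, R3, R4, R5, R6, R7, R8, R9, R10} — that's every stop, so 0 are uncovered.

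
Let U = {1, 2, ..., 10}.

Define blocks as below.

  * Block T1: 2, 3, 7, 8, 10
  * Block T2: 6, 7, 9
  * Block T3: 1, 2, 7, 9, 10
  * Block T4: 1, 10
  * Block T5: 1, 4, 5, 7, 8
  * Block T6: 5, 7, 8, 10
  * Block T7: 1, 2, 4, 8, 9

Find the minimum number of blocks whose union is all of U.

3

Take {T1, T2, T5}. Their union is {1, 2, 3, 4, 5, 6, 7, 8, 9, 10}, which is all 10 items.
Only T1 contains 3, so T1 is forced; the remaining 5 items need at least 2 more blocks (each remaining block adds at most 3) — so at least 3 blocks are needed, and 3 is optimal.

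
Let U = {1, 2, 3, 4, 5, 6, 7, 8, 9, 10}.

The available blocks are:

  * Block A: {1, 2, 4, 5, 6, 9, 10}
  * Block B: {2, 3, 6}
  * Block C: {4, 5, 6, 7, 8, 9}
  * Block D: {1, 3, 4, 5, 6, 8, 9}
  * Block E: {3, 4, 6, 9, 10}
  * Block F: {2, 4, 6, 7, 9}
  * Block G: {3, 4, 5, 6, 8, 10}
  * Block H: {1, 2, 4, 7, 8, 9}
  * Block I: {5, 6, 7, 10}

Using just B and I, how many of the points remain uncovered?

Union of B, I = {2, 3, 5, 6, 7, 10}.
Not covered: 1, 4, 8, 9 — 4 points.

4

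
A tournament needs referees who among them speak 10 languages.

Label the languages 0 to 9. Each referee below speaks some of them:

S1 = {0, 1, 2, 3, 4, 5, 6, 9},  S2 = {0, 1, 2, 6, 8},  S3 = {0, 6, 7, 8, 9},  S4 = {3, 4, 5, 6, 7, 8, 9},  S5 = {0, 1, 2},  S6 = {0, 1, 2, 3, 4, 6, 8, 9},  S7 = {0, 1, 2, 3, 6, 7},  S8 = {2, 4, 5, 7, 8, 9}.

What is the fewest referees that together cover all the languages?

S1 and S3 together: S1 ∪ S3 = {0, 1, 2, 3, 4, 5, 6, 7, 8, 9} — every language is covered.
No single referee has all 10 languages (the largest, S1, has 8), so 2 is optimal.

2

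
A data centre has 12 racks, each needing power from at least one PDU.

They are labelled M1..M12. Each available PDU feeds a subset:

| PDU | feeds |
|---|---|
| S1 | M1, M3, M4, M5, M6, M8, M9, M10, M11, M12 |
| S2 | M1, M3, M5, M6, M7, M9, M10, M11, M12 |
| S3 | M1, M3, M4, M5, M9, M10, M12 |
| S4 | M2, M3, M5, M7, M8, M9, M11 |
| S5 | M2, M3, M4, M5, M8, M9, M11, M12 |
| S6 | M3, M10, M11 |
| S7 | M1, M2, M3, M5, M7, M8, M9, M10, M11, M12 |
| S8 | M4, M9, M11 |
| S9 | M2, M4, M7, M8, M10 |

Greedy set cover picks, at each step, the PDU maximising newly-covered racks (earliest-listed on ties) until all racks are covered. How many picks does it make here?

2

Greedy: pick S1 (covers 10 new) → pick S4 (covers 2 new). Total picks: 2.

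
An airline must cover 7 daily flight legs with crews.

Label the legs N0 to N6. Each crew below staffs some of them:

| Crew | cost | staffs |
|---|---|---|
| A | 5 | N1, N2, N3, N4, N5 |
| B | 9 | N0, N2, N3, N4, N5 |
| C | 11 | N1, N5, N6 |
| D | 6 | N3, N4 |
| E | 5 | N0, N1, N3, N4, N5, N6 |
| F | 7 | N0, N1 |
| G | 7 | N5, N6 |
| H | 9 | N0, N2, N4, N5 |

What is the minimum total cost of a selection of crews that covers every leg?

10

A, E together cover every leg (A ∪ E = {N0, N1, N2, N3, N4, N5, N6}); total cost 5 + 5 = 10.
No covering selection has total cost below 10.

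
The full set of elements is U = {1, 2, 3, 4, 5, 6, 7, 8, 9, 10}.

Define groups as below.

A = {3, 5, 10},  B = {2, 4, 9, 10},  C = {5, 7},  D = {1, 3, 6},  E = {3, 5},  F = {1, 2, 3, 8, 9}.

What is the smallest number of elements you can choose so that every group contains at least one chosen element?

The 3 elements {3, 5, 9} hit every group.
The groups B, C, D are pairwise disjoint, so any hitting set needs a separate element for each — at least 3. Hence 3 is optimal.

3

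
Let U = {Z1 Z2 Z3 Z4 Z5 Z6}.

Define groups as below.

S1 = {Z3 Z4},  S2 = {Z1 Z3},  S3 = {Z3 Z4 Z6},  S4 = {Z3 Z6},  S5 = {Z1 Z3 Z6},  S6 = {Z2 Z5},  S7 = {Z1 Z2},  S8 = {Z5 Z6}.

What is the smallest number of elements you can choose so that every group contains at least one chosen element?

3

Take H = {Z2, Z3, Z6}. Each listed group contains at least one of these, so H is a hitting set of size 3.
The groups S1, S7, S8 are pairwise disjoint, so any hitting set needs a separate element for each — at least 3. Hence 3 is optimal.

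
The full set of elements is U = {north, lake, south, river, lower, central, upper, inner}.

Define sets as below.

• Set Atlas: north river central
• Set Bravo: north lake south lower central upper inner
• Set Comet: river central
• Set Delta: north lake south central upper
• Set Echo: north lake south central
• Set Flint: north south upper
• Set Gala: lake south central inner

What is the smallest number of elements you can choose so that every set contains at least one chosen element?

2

H = {central, upper} meets every set (each contains at least one member of H), and |H| = 2.
The sets Comet, Flint are pairwise disjoint, so any hitting set needs a separate element for each — at least 2. Hence 2 is optimal.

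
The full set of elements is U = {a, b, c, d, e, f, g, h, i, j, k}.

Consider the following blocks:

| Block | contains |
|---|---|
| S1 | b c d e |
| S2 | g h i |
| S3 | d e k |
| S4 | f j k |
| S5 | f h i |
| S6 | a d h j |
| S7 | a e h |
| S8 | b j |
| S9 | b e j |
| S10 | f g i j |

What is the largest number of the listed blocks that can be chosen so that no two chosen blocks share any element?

3

S3, S5, S8 are pairwise disjoint (S3={d,e,k}; S5={f,h,i}; S8={b,j}).
Every remaining block overlaps one of these, and no 4 of the listed blocks are pairwise disjoint, so 3 is the maximum.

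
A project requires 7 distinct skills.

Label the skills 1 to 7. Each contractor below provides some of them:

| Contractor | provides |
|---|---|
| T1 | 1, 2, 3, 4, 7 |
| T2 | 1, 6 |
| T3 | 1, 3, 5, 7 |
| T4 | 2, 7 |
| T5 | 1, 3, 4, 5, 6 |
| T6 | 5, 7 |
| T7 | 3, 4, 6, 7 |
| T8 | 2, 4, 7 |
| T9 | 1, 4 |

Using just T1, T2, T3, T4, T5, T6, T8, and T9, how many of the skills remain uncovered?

Union of T1, T2, T3, T4, T5, T6, T8, T9 = {1, 2, 3, 4, 5, 6, 7} — that's every skill, so 0 are uncovered.

0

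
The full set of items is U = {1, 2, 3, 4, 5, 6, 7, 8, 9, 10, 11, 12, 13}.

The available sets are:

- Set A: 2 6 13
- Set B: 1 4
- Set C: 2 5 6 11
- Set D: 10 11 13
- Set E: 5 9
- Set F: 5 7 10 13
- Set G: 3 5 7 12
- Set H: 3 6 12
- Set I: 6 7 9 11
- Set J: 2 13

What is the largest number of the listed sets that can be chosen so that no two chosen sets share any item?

B, E, H, J are pairwise disjoint (B={1,4}; E={5,9}; H={3,6,12}; J={2,13}).
Every remaining set overlaps one of these, and no 5 of the listed sets are pairwise disjoint, so 4 is the maximum.

4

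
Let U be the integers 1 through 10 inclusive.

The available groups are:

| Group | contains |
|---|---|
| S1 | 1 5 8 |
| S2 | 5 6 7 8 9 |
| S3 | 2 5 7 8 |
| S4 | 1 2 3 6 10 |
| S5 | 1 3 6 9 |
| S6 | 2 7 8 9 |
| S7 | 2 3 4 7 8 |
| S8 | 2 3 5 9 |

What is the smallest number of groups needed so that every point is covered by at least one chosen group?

3

S4, S7, and S8 cover everything between them: the union {1, 2, 3, 4, 5, 6, 7, 8, 9, 10} is all of U.
Only S7 contains 4, so S7 is forced; the remaining 5 points need at least 2 more groups (each remaining group adds at most 3) — so at least 3 groups are needed, and 3 is optimal.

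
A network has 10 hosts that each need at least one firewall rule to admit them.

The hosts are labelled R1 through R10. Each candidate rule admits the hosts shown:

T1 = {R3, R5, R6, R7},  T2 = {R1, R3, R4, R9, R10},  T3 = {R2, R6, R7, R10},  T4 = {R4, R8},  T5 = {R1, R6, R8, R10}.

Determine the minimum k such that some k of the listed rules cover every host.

T1 and T2 and T3 and T4 together: T1 ∪ T2 ∪ T3 ∪ T4 = {R1, R2, R3, R4, R5, R6, R7, R8, R9, R10} — every host is covered.
No 3 of the 5 rules cover everything (all 10 combinations miss at least one host), so 4 is optimal.

4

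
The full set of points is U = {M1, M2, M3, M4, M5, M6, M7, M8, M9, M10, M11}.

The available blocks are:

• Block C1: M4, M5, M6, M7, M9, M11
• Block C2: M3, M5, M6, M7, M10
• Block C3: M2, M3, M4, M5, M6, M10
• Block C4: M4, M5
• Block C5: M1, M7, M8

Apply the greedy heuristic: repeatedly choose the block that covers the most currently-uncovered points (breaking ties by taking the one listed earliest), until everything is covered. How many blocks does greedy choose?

Greedy: pick C1 (covers 6 new) → pick C3 (covers 3 new) → pick C5 (covers 2 new). Total picks: 3.

3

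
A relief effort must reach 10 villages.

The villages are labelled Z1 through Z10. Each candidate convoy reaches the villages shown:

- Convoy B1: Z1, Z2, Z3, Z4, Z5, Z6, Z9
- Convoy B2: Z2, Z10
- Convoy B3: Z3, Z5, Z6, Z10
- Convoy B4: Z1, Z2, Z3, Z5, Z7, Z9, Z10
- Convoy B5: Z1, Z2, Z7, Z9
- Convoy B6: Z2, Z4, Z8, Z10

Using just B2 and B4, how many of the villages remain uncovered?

3

Union of B2, B4 = {Z1, Z2, Z3, Z5, Z7, Z9, Z10}.
Not covered: Z4, Z6, Z8 — 3 villages.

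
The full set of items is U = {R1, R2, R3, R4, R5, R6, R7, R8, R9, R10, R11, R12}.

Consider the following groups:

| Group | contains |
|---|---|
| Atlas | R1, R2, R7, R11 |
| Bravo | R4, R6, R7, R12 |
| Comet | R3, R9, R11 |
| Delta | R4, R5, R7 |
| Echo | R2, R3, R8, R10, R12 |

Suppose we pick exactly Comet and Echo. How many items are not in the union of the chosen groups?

Union of Comet, Echo = {R2, R3, R8, R9, R10, R11, R12}.
Not covered: R1, R4, R5, R6, R7 — 5 items.

5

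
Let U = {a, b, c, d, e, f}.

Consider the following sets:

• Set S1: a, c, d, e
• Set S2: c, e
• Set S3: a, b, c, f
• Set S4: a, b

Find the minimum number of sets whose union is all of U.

S1 and S3 cover everything between them: the union {a, b, c, d, e, f} is all of U.
No single set has all 6 items (the largest, S1, has 4), so 2 is optimal.

2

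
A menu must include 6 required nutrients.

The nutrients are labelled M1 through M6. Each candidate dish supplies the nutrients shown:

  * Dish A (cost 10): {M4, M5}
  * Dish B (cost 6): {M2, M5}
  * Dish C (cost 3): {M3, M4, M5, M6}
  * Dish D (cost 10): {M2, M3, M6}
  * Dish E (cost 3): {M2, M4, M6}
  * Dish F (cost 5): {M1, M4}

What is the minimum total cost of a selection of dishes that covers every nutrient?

C, E, F together cover every nutrient (C ∪ E ∪ F = {M1, M2, M3, M4, M5, M6}); total cost 3 + 3 + 5 = 11.
No covering selection has total cost below 11.

11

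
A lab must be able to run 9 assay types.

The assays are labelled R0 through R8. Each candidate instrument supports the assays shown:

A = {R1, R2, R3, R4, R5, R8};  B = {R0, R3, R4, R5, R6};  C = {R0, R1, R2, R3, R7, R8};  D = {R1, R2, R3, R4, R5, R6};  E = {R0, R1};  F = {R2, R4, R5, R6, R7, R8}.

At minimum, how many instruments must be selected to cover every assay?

Take {C, D}. Their union is {R0, R1, R2, R3, R4, R5, R6, R7, R8}, which is all 9 assays.
No single instrument has all 9 assays (the largest, A, has 6), so 2 is optimal.

2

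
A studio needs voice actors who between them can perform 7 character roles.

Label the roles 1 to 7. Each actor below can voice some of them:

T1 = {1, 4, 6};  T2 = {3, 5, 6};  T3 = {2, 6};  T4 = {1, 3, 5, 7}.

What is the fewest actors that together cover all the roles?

Take {T1, T3, T4}. Their union is {1, 2, 3, 4, 5, 6, 7}, which is all 7 roles.
Only T3 contains 2, so T3 is forced; the remaining 5 roles need at least 2 more actors (each remaining actor adds at most 4) — so at least 3 actors are needed, and 3 is optimal.

3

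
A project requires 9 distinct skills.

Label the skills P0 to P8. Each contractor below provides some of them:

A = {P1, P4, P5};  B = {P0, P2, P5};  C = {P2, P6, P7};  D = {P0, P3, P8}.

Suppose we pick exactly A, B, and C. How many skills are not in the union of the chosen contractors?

Union of A, B, C = {P0, P1, P2, P4, P5, P6, P7}.
Not covered: P3, P8 — 2 skills.

2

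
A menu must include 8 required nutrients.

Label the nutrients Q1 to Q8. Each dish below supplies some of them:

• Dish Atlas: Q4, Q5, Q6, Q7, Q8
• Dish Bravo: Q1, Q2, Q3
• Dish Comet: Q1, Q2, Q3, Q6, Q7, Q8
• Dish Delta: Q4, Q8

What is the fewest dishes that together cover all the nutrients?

Atlas and Comet together: Atlas ∪ Comet = {Q1, Q2, Q3, Q4, Q5, Q6, Q7, Q8} — every nutrient is covered.
No single dish has all 8 nutrients (the largest, Comet, has 6), so 2 is optimal.

2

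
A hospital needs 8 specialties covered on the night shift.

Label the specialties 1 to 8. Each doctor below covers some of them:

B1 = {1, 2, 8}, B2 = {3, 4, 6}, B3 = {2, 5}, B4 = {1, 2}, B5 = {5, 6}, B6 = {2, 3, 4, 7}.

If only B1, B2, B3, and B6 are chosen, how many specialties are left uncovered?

Union of B1, B2, B3, B6 = {1, 2, 3, 4, 5, 6, 7, 8} — that's every specialty, so 0 are uncovered.

0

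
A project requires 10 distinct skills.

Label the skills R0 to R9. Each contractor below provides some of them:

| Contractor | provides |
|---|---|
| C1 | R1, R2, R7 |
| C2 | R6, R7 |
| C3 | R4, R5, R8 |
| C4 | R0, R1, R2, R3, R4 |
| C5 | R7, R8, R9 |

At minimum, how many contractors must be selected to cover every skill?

4

C2 and C3 and C4 and C5 together: C2 ∪ C3 ∪ C4 ∪ C5 = {R0, R1, R2, R3, R4, R5, R6, R7, R8, R9} — every skill is covered.
No 3 of the 5 contractors cover everything (all 10 combinations miss at least one skill), so 4 is optimal.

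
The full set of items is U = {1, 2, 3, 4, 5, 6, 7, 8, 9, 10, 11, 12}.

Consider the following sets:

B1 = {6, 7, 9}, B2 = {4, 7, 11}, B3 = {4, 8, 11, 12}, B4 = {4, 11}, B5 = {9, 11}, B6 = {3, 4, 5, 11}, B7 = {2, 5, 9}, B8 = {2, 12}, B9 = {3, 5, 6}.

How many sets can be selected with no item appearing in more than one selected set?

3

B1, B4, B8 are pairwise disjoint (B1={6,7,9}; B4={4,11}; B8={2,12}).
Every remaining set overlaps one of these, and no 4 of the listed sets are pairwise disjoint, so 3 is the maximum.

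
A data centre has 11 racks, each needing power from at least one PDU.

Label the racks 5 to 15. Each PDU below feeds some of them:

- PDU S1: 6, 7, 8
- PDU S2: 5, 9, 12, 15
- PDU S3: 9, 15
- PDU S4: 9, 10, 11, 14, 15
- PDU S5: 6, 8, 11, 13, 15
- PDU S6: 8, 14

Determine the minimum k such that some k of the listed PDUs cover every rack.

4

S1 and S2 and S4 and S5 together: S1 ∪ S2 ∪ S4 ∪ S5 = {5, 6, 7, 8, 9, 10, 11, 12, 13, 14, 15} — every rack is covered.
No 3 of the 6 PDUs cover everything (all 20 combinations miss at least one rack), so 4 is optimal.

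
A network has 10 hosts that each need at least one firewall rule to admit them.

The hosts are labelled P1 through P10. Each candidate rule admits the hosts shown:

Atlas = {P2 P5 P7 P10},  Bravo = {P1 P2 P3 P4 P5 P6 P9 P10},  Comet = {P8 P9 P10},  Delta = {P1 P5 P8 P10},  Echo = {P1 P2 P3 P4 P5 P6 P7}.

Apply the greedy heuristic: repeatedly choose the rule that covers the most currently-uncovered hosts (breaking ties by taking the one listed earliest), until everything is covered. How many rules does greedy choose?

3

Greedy: pick Bravo (covers 8 new) → pick Atlas (covers 1 new) → pick Comet (covers 1 new). Total picks: 3.
(The true minimum cover uses only 2 rules, so greedy is not optimal here.)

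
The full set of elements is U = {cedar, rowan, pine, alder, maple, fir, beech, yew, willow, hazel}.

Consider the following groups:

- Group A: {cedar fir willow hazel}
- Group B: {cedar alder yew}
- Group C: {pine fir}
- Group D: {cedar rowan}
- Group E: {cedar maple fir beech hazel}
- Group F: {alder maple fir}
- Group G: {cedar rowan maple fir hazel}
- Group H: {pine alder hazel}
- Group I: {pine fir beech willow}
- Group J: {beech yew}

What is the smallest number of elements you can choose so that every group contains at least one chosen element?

T = {cedar, pine, fir, beech} meets every group (each contains at least one member of T), and |T| = 4.
No choice of 3 elements meets every group, so 4 is the minimum.

4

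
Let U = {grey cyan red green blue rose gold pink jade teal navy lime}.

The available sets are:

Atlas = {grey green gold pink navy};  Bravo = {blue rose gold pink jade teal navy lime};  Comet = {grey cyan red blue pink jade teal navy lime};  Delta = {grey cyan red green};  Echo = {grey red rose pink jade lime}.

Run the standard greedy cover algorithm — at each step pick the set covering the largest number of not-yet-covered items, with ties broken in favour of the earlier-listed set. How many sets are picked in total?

3

Greedy: pick Comet (covers 9 new) → pick Atlas (covers 2 new) → pick Bravo (covers 1 new). Total picks: 3.
(The true minimum cover uses only 2 sets, so greedy is not optimal here.)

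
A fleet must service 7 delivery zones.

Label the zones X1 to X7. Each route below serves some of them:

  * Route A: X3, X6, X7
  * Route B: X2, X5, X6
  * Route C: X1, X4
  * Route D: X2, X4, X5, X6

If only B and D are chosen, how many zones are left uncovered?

Union of B, D = {X2, X4, X5, X6}.
Not covered: X1, X3, X7 — 3 zones.

3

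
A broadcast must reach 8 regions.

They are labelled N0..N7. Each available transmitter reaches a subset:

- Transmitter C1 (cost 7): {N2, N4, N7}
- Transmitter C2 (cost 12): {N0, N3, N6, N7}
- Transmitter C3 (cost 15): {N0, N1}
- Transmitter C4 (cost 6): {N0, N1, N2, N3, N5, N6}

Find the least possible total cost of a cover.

C1, C4 together cover every region (C1 ∪ C4 = {N0, N1, N2, N3, N4, N5, N6, N7}); total cost 7 + 6 = 13.
No covering selection has total cost below 13.

13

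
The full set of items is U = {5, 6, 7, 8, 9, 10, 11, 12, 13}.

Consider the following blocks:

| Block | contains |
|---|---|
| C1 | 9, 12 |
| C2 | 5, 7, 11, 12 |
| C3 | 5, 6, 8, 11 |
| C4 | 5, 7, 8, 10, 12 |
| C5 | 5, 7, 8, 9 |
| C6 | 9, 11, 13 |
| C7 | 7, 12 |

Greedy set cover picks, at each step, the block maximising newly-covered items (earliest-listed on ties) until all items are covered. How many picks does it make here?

3

Greedy: pick C4 (covers 5 new) → pick C6 (covers 3 new) → pick C3 (covers 1 new). Total picks: 3.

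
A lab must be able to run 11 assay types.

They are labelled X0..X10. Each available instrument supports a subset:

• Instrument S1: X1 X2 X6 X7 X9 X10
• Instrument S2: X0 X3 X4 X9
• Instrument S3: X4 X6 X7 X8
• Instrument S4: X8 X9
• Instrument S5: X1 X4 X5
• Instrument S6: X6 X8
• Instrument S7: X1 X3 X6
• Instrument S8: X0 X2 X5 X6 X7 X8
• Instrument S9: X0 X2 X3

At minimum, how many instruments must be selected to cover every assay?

3

S1 and S2 and S8 together: S1 ∪ S2 ∪ S8 = {X0, X1, X2, X3, X4, X5, X6, X7, X8, X9, X10} — every assay is covered.
Only S1 contains X10, so S1 is forced; the remaining 5 assays need at least 2 more instruments (each remaining instrument adds at most 3) — so at least 3 instruments are needed, and 3 is optimal.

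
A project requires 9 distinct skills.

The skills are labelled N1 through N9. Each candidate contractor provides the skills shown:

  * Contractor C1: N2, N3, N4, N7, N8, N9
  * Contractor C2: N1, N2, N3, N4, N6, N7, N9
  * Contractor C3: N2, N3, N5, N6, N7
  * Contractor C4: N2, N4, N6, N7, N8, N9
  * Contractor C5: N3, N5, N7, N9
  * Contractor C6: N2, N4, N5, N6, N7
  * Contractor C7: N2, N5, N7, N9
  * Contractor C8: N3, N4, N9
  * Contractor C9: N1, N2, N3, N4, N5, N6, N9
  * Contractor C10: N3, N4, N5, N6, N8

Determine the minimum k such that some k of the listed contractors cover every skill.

Take {C2, C10}. Their union is {N1, N2, N3, N4, N5, N6, N7, N8, N9}, which is all 9 skills.
No single contractor has all 9 skills (the largest, C2, has 7), so 2 is optimal.

2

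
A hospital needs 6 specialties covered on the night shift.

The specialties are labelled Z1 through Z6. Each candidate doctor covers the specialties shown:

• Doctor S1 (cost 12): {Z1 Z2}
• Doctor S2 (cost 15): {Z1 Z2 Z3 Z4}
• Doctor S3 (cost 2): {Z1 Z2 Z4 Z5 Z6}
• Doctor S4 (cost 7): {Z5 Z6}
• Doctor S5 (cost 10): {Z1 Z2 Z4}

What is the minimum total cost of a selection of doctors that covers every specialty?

17

S2, S3 together cover every specialty (S2 ∪ S3 = {Z1, Z2, Z3, Z4, Z5, Z6}); total cost 15 + 2 = 17.
No covering selection has total cost below 17.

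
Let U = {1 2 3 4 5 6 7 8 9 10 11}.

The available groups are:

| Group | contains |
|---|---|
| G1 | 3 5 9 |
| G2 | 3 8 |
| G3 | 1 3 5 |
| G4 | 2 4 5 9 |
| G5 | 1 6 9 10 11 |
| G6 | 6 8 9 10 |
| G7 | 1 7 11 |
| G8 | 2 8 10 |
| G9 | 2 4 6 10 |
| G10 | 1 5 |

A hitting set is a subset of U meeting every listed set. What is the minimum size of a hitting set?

H = {1, 2, 3, 8} meets every group (each contains at least one member of H), and |H| = 4.
No choice of 3 items meets every group, so 4 is the minimum.

4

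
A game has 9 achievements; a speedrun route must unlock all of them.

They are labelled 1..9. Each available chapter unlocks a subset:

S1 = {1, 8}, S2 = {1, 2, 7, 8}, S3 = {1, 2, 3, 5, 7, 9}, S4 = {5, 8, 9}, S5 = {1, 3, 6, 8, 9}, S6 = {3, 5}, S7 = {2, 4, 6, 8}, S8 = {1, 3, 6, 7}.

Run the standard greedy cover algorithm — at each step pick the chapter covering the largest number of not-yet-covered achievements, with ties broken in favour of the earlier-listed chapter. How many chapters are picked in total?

2

Greedy: pick S3 (covers 6 new) → pick S7 (covers 3 new). Total picks: 2.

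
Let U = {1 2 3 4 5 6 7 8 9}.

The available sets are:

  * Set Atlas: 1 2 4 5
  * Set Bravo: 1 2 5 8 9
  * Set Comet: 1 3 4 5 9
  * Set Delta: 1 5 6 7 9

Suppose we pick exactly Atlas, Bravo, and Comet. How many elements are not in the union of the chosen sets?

2

Union of Atlas, Bravo, Comet = {1, 2, 3, 4, 5, 8, 9}.
Not covered: 6, 7 — 2 elements.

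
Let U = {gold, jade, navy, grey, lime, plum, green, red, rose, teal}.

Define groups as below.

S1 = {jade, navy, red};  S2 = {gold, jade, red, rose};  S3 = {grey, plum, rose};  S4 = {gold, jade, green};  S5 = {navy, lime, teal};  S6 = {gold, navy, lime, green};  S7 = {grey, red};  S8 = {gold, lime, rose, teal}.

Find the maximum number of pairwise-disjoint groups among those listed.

3

S3, S4, S5 are pairwise disjoint (S3={grey,plum,rose}; S4={gold,jade,green}; S5={navy,lime,teal}).
Every remaining group overlaps one of these, and no 4 of the listed groups are pairwise disjoint, so 3 is the maximum.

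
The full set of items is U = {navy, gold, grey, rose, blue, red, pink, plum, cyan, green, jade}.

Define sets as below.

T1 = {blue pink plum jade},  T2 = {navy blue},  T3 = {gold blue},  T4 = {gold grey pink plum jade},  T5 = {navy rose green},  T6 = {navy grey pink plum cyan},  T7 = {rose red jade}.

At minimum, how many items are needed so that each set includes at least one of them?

3

H = {rose, blue, plum} meets every set (each contains at least one member of H), and |H| = 3.
The sets T3, T6, T7 are pairwise disjoint, so any hitting set needs a separate item for each — at least 3. Hence 3 is optimal.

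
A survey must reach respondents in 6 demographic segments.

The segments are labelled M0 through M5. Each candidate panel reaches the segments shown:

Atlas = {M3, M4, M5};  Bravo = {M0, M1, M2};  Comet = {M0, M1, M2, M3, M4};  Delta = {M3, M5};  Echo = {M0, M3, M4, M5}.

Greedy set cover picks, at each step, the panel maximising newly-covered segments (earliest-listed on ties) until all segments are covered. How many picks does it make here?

Greedy: pick Comet (covers 5 new) → pick Atlas (covers 1 new). Total picks: 2.

2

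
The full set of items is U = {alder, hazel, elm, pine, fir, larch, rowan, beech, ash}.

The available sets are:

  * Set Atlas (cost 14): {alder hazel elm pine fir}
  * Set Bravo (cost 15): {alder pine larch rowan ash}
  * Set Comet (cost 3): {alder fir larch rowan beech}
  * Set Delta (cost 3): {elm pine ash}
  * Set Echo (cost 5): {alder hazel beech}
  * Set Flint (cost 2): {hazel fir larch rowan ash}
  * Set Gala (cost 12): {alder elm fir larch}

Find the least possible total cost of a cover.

8

Comet, Delta, Flint together cover every item (Comet ∪ Delta ∪ Flint = {alder, hazel, elm, pine, fir, larch, rowan, beech, ash}); total cost 3 + 3 + 2 = 8.
No covering selection has total cost below 8.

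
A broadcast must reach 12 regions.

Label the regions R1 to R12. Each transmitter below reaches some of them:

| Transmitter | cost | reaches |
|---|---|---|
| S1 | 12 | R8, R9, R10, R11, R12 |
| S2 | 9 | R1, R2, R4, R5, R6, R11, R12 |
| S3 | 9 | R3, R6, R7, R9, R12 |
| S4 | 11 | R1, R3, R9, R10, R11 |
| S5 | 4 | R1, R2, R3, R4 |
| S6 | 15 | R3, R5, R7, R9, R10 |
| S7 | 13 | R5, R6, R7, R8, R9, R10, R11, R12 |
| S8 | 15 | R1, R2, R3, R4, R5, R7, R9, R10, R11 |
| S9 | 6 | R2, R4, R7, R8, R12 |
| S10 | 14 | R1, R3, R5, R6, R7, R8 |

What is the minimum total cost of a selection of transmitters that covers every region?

17

S5, S7 together cover every region (S5 ∪ S7 = {R1, R2, R3, R4, R5, R6, R7, R8, R9, R10, R11, R12}); total cost 4 + 13 = 17.
No covering selection has total cost below 17.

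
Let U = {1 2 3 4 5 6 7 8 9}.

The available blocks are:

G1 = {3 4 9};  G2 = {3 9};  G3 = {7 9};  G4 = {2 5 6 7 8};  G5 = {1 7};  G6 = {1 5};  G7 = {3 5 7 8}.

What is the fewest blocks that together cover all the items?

Take {G1, G4, G5}. Their union is {1, 2, 3, 4, 5, 6, 7, 8, 9}, which is all 9 items.
Only G4 contains 2, so G4 is forced; the remaining 4 items need at least 2 more blocks (each remaining block adds at most 3) — so at least 3 blocks are needed, and 3 is optimal.

3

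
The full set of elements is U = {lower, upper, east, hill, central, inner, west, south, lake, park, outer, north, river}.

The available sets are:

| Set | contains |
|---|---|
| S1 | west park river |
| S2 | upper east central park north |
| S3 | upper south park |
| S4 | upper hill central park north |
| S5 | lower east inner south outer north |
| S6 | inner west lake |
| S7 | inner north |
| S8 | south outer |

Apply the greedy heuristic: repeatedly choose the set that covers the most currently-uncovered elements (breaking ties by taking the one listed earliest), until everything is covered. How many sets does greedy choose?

Greedy: pick S5 (covers 6 new) → pick S4 (covers 4 new) → pick S1 (covers 2 new) → pick S6 (covers 1 new). Total picks: 4.

4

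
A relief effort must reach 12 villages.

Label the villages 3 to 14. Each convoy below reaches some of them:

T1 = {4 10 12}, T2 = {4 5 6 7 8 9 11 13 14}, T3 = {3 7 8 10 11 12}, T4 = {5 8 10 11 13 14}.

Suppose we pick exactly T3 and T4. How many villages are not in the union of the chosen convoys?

Union of T3, T4 = {3, 5, 7, 8, 10, 11, 12, 13, 14}.
Not covered: 4, 6, 9 — 3 villages.

3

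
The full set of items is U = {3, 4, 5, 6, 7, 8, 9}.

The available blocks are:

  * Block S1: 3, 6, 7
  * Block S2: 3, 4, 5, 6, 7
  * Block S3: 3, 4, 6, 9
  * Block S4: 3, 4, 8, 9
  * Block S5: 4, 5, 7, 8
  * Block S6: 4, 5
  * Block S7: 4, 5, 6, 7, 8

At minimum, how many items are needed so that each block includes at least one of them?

2

H = {4, 7} meets every block (each contains at least one member of H), and |H| = 2.
The blocks S1, S6 are pairwise disjoint, so any hitting set needs a separate item for each — at least 2. Hence 2 is optimal.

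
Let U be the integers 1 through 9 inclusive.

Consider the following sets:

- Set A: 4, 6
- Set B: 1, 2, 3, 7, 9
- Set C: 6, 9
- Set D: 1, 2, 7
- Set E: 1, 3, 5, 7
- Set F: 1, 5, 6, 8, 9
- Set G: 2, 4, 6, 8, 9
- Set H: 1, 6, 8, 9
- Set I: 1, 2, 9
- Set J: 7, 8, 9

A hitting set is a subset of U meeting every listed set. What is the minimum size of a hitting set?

Take T = {4, 7, 9}. Each listed set contains at least one of these, so T is a hitting set of size 3.
No choice of 2 elements meets every set, so 3 is the minimum.

3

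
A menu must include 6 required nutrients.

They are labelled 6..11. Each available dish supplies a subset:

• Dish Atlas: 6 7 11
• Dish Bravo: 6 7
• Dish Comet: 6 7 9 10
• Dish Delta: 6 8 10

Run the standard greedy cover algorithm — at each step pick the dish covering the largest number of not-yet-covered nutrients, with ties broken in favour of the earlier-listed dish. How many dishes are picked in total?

Greedy: pick Comet (covers 4 new) → pick Atlas (covers 1 new) → pick Delta (covers 1 new). Total picks: 3.

3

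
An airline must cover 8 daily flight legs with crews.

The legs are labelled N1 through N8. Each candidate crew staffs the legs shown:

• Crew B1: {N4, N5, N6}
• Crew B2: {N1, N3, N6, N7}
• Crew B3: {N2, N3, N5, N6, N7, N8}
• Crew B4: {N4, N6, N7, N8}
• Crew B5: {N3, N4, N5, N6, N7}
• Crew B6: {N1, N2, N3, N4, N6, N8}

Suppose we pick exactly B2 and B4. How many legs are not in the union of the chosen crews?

2

Union of B2, B4 = {N1, N3, N4, N6, N7, N8}.
Not covered: N2, N5 — 2 legs.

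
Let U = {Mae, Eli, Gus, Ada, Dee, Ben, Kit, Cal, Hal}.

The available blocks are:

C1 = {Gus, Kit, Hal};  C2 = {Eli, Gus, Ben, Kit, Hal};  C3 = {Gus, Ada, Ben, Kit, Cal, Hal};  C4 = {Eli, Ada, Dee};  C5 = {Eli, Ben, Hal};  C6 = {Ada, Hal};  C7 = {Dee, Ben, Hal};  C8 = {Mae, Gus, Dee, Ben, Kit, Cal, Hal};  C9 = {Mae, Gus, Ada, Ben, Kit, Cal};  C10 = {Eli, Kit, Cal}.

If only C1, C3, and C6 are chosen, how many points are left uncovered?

Union of C1, C3, C6 = {Gus, Ada, Ben, Kit, Cal, Hal}.
Not covered: Mae, Eli, Dee — 3 points.

3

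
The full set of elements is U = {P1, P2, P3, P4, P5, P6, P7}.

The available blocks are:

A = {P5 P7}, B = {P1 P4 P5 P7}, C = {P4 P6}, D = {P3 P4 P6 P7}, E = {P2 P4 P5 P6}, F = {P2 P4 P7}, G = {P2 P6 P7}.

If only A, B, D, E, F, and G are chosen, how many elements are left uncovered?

Union of A, B, D, E, F, G = {P1, P2, P3, P4, P5, P6, P7} — that's every element, so 0 are uncovered.

0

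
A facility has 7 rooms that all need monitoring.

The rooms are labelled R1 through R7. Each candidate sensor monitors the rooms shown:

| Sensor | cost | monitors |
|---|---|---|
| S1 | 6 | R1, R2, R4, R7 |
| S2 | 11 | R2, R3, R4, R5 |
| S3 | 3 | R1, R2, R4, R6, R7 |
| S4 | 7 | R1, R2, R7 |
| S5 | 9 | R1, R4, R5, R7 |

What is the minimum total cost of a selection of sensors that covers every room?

14

S2, S3 together cover every room (S2 ∪ S3 = {R1, R2, R3, R4, R5, R6, R7}); total cost 11 + 3 = 14.
No covering selection has total cost below 14.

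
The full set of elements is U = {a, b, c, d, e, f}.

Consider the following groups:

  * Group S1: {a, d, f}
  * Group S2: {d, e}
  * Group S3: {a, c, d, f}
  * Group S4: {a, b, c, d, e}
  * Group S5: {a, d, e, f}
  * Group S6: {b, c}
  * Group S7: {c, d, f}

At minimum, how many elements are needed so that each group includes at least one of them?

2

Take H = {b, d}. Each listed group contains at least one of these, so H is a hitting set of size 2.
The groups S5, S6 are pairwise disjoint, so any hitting set needs a separate element for each — at least 2. Hence 2 is optimal.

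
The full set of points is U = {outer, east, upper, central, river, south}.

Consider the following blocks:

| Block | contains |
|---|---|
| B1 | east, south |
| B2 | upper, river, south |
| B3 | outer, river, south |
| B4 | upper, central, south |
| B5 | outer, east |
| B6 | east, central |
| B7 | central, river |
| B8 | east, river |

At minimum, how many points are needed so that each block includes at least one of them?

3

H = {east, river, south} meets every block (each contains at least one member of H), and |H| = 3.
No choice of 2 points meets every block, so 3 is the minimum.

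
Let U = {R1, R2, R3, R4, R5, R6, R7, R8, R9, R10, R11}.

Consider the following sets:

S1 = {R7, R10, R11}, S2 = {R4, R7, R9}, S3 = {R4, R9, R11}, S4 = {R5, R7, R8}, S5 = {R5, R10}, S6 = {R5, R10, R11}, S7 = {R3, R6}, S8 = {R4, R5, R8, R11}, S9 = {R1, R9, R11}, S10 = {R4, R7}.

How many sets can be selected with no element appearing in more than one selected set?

S5, S7, S9, S10 are pairwise disjoint (S5={R5,R10}; S7={R3,R6}; S9={R1,R9,R11}; S10={R4,R7}).
Every remaining set overlaps one of these, and no 5 of the listed sets are pairwise disjoint, so 4 is the maximum.

4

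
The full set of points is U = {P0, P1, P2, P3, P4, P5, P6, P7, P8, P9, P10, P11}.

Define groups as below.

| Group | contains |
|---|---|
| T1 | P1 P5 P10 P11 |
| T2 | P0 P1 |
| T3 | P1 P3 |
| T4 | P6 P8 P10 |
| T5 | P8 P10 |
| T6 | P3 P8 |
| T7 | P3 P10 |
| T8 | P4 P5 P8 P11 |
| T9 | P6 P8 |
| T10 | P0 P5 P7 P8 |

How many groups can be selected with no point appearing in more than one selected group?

3

T2, T7, T9 are pairwise disjoint (T2={P0,P1}; T7={P3,P10}; T9={P6,P8}).
Every remaining group overlaps one of these, and no 4 of the listed groups are pairwise disjoint, so 3 is the maximum.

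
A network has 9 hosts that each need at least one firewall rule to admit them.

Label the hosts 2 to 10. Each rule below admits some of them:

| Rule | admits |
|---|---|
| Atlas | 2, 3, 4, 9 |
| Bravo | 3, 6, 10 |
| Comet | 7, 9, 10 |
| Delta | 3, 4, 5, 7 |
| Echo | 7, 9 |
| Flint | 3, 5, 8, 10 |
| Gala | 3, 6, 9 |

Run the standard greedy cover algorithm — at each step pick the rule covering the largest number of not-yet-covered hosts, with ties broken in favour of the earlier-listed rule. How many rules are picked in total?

Greedy: pick Atlas (covers 4 new) → pick Flint (covers 3 new) → pick Bravo (covers 1 new) → pick Comet (covers 1 new). Total picks: 4.

4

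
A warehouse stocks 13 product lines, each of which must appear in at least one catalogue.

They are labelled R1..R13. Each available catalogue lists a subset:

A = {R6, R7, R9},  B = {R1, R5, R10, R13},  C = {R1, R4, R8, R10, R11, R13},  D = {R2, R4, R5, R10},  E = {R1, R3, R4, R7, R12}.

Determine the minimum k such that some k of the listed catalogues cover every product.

Take {A, C, D, E}. Their union is {R1, R2, R3, R4, R5, R6, R7, R8, R9, R10, R11, R12, R13}, which is all 13 products.
Only D contains R2, so D is forced; the remaining 9 products need at least 3 more catalogues (each remaining catalogue adds at most 4) — so at least 4 catalogues are needed, and 4 is optimal.

4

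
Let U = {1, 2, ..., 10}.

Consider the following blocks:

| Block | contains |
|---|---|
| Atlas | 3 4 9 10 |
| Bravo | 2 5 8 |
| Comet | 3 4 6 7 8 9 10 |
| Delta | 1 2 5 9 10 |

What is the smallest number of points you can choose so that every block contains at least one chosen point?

2

The 2 points {3, 5} hit every block.
The blocks Atlas, Bravo are pairwise disjoint, so any hitting set needs a separate point for each — at least 2. Hence 2 is optimal.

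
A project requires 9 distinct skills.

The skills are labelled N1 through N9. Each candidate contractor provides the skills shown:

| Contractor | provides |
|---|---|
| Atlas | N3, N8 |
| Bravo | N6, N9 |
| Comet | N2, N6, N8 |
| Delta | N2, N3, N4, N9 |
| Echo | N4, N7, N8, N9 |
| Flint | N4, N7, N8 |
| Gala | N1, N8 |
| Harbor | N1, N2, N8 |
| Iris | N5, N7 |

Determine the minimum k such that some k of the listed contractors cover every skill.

Comet and Delta and Harbor and Iris together: Comet ∪ Delta ∪ Harbor ∪ Iris = {N1, N2, N3, N4, N5, N6, N7, N8, N9} — every skill is covered.
No 3 of the 9 contractors cover everything (all 84 combinations miss at least one skill), so 4 is optimal.

4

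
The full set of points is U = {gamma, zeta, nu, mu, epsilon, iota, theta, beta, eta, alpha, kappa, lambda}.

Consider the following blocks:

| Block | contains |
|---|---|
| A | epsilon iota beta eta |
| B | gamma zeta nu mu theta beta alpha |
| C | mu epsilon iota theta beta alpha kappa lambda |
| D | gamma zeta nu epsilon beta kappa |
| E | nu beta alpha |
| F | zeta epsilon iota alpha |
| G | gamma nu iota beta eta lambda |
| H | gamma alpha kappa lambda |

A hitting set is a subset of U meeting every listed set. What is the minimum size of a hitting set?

Take T = {beta, alpha}. Each listed block contains at least one of these, so T is a hitting set of size 2.
The blocks A, H are pairwise disjoint, so any hitting set needs a separate point for each — at least 2. Hence 2 is optimal.

2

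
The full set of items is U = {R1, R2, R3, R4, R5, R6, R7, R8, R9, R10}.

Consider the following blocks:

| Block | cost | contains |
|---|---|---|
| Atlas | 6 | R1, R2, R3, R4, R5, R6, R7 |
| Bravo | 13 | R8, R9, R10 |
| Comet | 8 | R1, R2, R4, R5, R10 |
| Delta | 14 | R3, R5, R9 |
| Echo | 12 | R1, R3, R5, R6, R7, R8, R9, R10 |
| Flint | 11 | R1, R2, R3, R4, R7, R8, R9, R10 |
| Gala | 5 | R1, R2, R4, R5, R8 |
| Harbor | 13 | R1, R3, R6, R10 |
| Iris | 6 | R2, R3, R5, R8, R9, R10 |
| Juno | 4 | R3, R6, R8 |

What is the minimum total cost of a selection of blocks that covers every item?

Atlas, Iris together cover every item (Atlas ∪ Iris = {R1, R2, R3, R4, R5, R6, R7, R8, R9, R10}); total cost 6 + 6 = 12.
No covering selection has total cost below 12.

12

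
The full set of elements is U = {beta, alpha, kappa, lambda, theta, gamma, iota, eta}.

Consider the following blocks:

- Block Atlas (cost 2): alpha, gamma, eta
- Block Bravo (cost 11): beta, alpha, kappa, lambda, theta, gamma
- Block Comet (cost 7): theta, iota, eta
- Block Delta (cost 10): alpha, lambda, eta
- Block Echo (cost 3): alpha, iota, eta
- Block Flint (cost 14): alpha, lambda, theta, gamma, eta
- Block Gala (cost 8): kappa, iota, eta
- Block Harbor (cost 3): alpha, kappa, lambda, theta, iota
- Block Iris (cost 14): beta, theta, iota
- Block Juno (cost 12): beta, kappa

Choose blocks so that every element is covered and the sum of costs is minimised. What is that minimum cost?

14

Bravo, Echo together cover every element (Bravo ∪ Echo = {beta, alpha, kappa, lambda, theta, gamma, iota, eta}); total cost 11 + 3 = 14.
The greedy pick Harbor, Atlas, Bravo costs 16; no covering selection beats 14.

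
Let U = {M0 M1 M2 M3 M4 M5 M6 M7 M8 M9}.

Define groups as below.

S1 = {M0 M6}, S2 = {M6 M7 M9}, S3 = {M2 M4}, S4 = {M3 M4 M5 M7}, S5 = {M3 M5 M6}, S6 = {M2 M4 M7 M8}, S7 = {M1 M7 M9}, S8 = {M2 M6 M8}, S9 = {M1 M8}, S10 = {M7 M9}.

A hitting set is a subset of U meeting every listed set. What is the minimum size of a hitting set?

4

Take H = {M1, M2, M6, M7}. Each listed group contains at least one of these, so H is a hitting set of size 4.
The groups S1, S3, S9, S10 are pairwise disjoint, so any hitting set needs a separate item for each — at least 4. Hence 4 is optimal.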